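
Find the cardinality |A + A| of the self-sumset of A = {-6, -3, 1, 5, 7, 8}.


A + A = {a + a' : a, a' ∈ A}; |A| = 6.
General bounds: 2|A| - 1 ≤ |A + A| ≤ |A|(|A|+1)/2, i.e. 11 ≤ |A + A| ≤ 21.
Lower bound 2|A|-1 is attained iff A is an arithmetic progression.
Enumerate sums a + a' for a ≤ a' (symmetric, so this suffices):
a = -6: -6+-6=-12, -6+-3=-9, -6+1=-5, -6+5=-1, -6+7=1, -6+8=2
a = -3: -3+-3=-6, -3+1=-2, -3+5=2, -3+7=4, -3+8=5
a = 1: 1+1=2, 1+5=6, 1+7=8, 1+8=9
a = 5: 5+5=10, 5+7=12, 5+8=13
a = 7: 7+7=14, 7+8=15
a = 8: 8+8=16
Distinct sums: {-12, -9, -6, -5, -2, -1, 1, 2, 4, 5, 6, 8, 9, 10, 12, 13, 14, 15, 16}
|A + A| = 19

|A + A| = 19


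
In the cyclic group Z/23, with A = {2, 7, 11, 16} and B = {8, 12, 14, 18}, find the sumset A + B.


Work in Z/23Z: reduce every sum a + b modulo 23.
Enumerate all 16 pairs:
a = 2: 2+8=10, 2+12=14, 2+14=16, 2+18=20
a = 7: 7+8=15, 7+12=19, 7+14=21, 7+18=2
a = 11: 11+8=19, 11+12=0, 11+14=2, 11+18=6
a = 16: 16+8=1, 16+12=5, 16+14=7, 16+18=11
Distinct residues collected: {0, 1, 2, 5, 6, 7, 10, 11, 14, 15, 16, 19, 20, 21}
|A + B| = 14 (out of 23 total residues).

A + B = {0, 1, 2, 5, 6, 7, 10, 11, 14, 15, 16, 19, 20, 21}


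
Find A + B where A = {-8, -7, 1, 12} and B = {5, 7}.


A + B = {a + b : a ∈ A, b ∈ B}.
Enumerate all |A|·|B| = 4·2 = 8 pairs (a, b) and collect distinct sums.
a = -8: -8+5=-3, -8+7=-1
a = -7: -7+5=-2, -7+7=0
a = 1: 1+5=6, 1+7=8
a = 12: 12+5=17, 12+7=19
Collecting distinct sums: A + B = {-3, -2, -1, 0, 6, 8, 17, 19}
|A + B| = 8

A + B = {-3, -2, -1, 0, 6, 8, 17, 19}


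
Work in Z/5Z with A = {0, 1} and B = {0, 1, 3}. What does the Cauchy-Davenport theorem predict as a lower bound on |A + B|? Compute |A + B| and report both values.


Cauchy-Davenport: |A + B| ≥ min(p, |A| + |B| - 1) for A, B nonempty in Z/pZ.
|A| = 2, |B| = 3, p = 5.
CD lower bound = min(5, 2 + 3 - 1) = min(5, 4) = 4.
Compute A + B mod 5 directly:
a = 0: 0+0=0, 0+1=1, 0+3=3
a = 1: 1+0=1, 1+1=2, 1+3=4
A + B = {0, 1, 2, 3, 4}, so |A + B| = 5.
Verify: 5 ≥ 4? Yes ✓.

CD lower bound = 4, actual |A + B| = 5.


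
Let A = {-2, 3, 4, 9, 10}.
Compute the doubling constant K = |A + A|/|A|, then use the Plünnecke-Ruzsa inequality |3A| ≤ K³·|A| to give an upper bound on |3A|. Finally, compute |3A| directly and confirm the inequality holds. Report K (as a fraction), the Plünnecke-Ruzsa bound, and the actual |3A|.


|A| = 5.
Step 1: Compute A + A by enumerating all 25 pairs.
A + A = {-4, 1, 2, 6, 7, 8, 12, 13, 14, 18, 19, 20}, so |A + A| = 12.
Step 2: Doubling constant K = |A + A|/|A| = 12/5 = 12/5 ≈ 2.4000.
Step 3: Plünnecke-Ruzsa gives |3A| ≤ K³·|A| = (2.4000)³ · 5 ≈ 69.1200.
Step 4: Compute 3A = A + A + A directly by enumerating all triples (a,b,c) ∈ A³; |3A| = 22.
Step 5: Check 22 ≤ 69.1200? Yes ✓.

K = 12/5, Plünnecke-Ruzsa bound K³|A| ≈ 69.1200, |3A| = 22, inequality holds.


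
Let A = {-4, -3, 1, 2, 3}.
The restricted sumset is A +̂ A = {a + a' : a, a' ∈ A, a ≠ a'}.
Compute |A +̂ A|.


Restricted sumset: A +̂ A = {a + a' : a ∈ A, a' ∈ A, a ≠ a'}.
Equivalently, take A + A and drop any sum 2a that is achievable ONLY as a + a for a ∈ A (i.e. sums representable only with equal summands).
Enumerate pairs (a, a') with a < a' (symmetric, so each unordered pair gives one sum; this covers all a ≠ a'):
  -4 + -3 = -7
  -4 + 1 = -3
  -4 + 2 = -2
  -4 + 3 = -1
  -3 + 1 = -2
  -3 + 2 = -1
  -3 + 3 = 0
  1 + 2 = 3
  1 + 3 = 4
  2 + 3 = 5
Collected distinct sums: {-7, -3, -2, -1, 0, 3, 4, 5}
|A +̂ A| = 8
(Reference bound: |A +̂ A| ≥ 2|A| - 3 for |A| ≥ 2, with |A| = 5 giving ≥ 7.)

|A +̂ A| = 8


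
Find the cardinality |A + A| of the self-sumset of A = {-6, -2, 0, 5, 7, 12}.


A + A = {a + a' : a, a' ∈ A}; |A| = 6.
General bounds: 2|A| - 1 ≤ |A + A| ≤ |A|(|A|+1)/2, i.e. 11 ≤ |A + A| ≤ 21.
Lower bound 2|A|-1 is attained iff A is an arithmetic progression.
Enumerate sums a + a' for a ≤ a' (symmetric, so this suffices):
a = -6: -6+-6=-12, -6+-2=-8, -6+0=-6, -6+5=-1, -6+7=1, -6+12=6
a = -2: -2+-2=-4, -2+0=-2, -2+5=3, -2+7=5, -2+12=10
a = 0: 0+0=0, 0+5=5, 0+7=7, 0+12=12
a = 5: 5+5=10, 5+7=12, 5+12=17
a = 7: 7+7=14, 7+12=19
a = 12: 12+12=24
Distinct sums: {-12, -8, -6, -4, -2, -1, 0, 1, 3, 5, 6, 7, 10, 12, 14, 17, 19, 24}
|A + A| = 18

|A + A| = 18


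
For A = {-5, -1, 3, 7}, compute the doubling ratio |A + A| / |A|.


|A| = 4.
Compute A + A by enumerating all 16 pairs.
A + A = {-10, -6, -2, 2, 6, 10, 14}, so |A + A| = 7.
K = |A + A| / |A| = 7/4 (already in lowest terms) ≈ 1.7500.
Reference: AP of size 4 gives K = 7/4 ≈ 1.7500; a fully generic set of size 4 gives K ≈ 2.5000.

|A| = 4, |A + A| = 7, K = 7/4.


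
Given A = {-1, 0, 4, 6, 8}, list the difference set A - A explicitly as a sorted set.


A - A = {a - a' : a, a' ∈ A}.
Compute a - a' for each ordered pair (a, a'):
a = -1: -1--1=0, -1-0=-1, -1-4=-5, -1-6=-7, -1-8=-9
a = 0: 0--1=1, 0-0=0, 0-4=-4, 0-6=-6, 0-8=-8
a = 4: 4--1=5, 4-0=4, 4-4=0, 4-6=-2, 4-8=-4
a = 6: 6--1=7, 6-0=6, 6-4=2, 6-6=0, 6-8=-2
a = 8: 8--1=9, 8-0=8, 8-4=4, 8-6=2, 8-8=0
Collecting distinct values (and noting 0 appears from a-a):
A - A = {-9, -8, -7, -6, -5, -4, -2, -1, 0, 1, 2, 4, 5, 6, 7, 8, 9}
|A - A| = 17

A - A = {-9, -8, -7, -6, -5, -4, -2, -1, 0, 1, 2, 4, 5, 6, 7, 8, 9}


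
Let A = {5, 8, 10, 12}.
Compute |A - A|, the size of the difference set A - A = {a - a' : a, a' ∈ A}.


A - A = {a - a' : a, a' ∈ A}; |A| = 4.
Bounds: 2|A|-1 ≤ |A - A| ≤ |A|² - |A| + 1, i.e. 7 ≤ |A - A| ≤ 13.
Note: 0 ∈ A - A always (from a - a). The set is symmetric: if d ∈ A - A then -d ∈ A - A.
Enumerate nonzero differences d = a - a' with a > a' (then include -d):
Positive differences: {2, 3, 4, 5, 7}
Full difference set: {0} ∪ (positive diffs) ∪ (negative diffs).
|A - A| = 1 + 2·5 = 11 (matches direct enumeration: 11).

|A - A| = 11


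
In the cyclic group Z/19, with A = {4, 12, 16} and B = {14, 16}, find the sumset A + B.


Work in Z/19Z: reduce every sum a + b modulo 19.
Enumerate all 6 pairs:
a = 4: 4+14=18, 4+16=1
a = 12: 12+14=7, 12+16=9
a = 16: 16+14=11, 16+16=13
Distinct residues collected: {1, 7, 9, 11, 13, 18}
|A + B| = 6 (out of 19 total residues).

A + B = {1, 7, 9, 11, 13, 18}


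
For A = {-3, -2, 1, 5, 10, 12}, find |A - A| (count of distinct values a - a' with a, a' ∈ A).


A - A = {a - a' : a, a' ∈ A}; |A| = 6.
Bounds: 2|A|-1 ≤ |A - A| ≤ |A|² - |A| + 1, i.e. 11 ≤ |A - A| ≤ 31.
Note: 0 ∈ A - A always (from a - a). The set is symmetric: if d ∈ A - A then -d ∈ A - A.
Enumerate nonzero differences d = a - a' with a > a' (then include -d):
Positive differences: {1, 2, 3, 4, 5, 7, 8, 9, 11, 12, 13, 14, 15}
Full difference set: {0} ∪ (positive diffs) ∪ (negative diffs).
|A - A| = 1 + 2·13 = 27 (matches direct enumeration: 27).

|A - A| = 27


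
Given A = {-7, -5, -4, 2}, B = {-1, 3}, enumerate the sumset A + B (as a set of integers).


A + B = {a + b : a ∈ A, b ∈ B}.
Enumerate all |A|·|B| = 4·2 = 8 pairs (a, b) and collect distinct sums.
a = -7: -7+-1=-8, -7+3=-4
a = -5: -5+-1=-6, -5+3=-2
a = -4: -4+-1=-5, -4+3=-1
a = 2: 2+-1=1, 2+3=5
Collecting distinct sums: A + B = {-8, -6, -5, -4, -2, -1, 1, 5}
|A + B| = 8

A + B = {-8, -6, -5, -4, -2, -1, 1, 5}


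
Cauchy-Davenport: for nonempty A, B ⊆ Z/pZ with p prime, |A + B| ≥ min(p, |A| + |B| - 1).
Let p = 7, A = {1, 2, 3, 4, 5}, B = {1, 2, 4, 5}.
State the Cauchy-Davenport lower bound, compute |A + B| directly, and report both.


Cauchy-Davenport: |A + B| ≥ min(p, |A| + |B| - 1) for A, B nonempty in Z/pZ.
|A| = 5, |B| = 4, p = 7.
CD lower bound = min(7, 5 + 4 - 1) = min(7, 8) = 7.
Compute A + B mod 7 directly:
a = 1: 1+1=2, 1+2=3, 1+4=5, 1+5=6
a = 2: 2+1=3, 2+2=4, 2+4=6, 2+5=0
a = 3: 3+1=4, 3+2=5, 3+4=0, 3+5=1
a = 4: 4+1=5, 4+2=6, 4+4=1, 4+5=2
a = 5: 5+1=6, 5+2=0, 5+4=2, 5+5=3
A + B = {0, 1, 2, 3, 4, 5, 6}, so |A + B| = 7.
Verify: 7 ≥ 7? Yes ✓.

CD lower bound = 7, actual |A + B| = 7.


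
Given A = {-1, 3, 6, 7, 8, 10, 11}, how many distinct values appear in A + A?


A + A = {a + a' : a, a' ∈ A}; |A| = 7.
General bounds: 2|A| - 1 ≤ |A + A| ≤ |A|(|A|+1)/2, i.e. 13 ≤ |A + A| ≤ 28.
Lower bound 2|A|-1 is attained iff A is an arithmetic progression.
Enumerate sums a + a' for a ≤ a' (symmetric, so this suffices):
a = -1: -1+-1=-2, -1+3=2, -1+6=5, -1+7=6, -1+8=7, -1+10=9, -1+11=10
a = 3: 3+3=6, 3+6=9, 3+7=10, 3+8=11, 3+10=13, 3+11=14
a = 6: 6+6=12, 6+7=13, 6+8=14, 6+10=16, 6+11=17
a = 7: 7+7=14, 7+8=15, 7+10=17, 7+11=18
a = 8: 8+8=16, 8+10=18, 8+11=19
a = 10: 10+10=20, 10+11=21
a = 11: 11+11=22
Distinct sums: {-2, 2, 5, 6, 7, 9, 10, 11, 12, 13, 14, 15, 16, 17, 18, 19, 20, 21, 22}
|A + A| = 19

|A + A| = 19


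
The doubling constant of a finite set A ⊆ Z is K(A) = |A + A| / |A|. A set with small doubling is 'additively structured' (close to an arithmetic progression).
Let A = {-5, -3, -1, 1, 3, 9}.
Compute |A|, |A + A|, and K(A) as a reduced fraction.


|A| = 6.
Compute A + A by enumerating all 36 pairs.
A + A = {-10, -8, -6, -4, -2, 0, 2, 4, 6, 8, 10, 12, 18}, so |A + A| = 13.
K = |A + A| / |A| = 13/6 (already in lowest terms) ≈ 2.1667.
Reference: AP of size 6 gives K = 11/6 ≈ 1.8333; a fully generic set of size 6 gives K ≈ 3.5000.

|A| = 6, |A + A| = 13, K = 13/6.


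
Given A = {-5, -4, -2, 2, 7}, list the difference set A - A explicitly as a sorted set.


A - A = {a - a' : a, a' ∈ A}.
Compute a - a' for each ordered pair (a, a'):
a = -5: -5--5=0, -5--4=-1, -5--2=-3, -5-2=-7, -5-7=-12
a = -4: -4--5=1, -4--4=0, -4--2=-2, -4-2=-6, -4-7=-11
a = -2: -2--5=3, -2--4=2, -2--2=0, -2-2=-4, -2-7=-9
a = 2: 2--5=7, 2--4=6, 2--2=4, 2-2=0, 2-7=-5
a = 7: 7--5=12, 7--4=11, 7--2=9, 7-2=5, 7-7=0
Collecting distinct values (and noting 0 appears from a-a):
A - A = {-12, -11, -9, -7, -6, -5, -4, -3, -2, -1, 0, 1, 2, 3, 4, 5, 6, 7, 9, 11, 12}
|A - A| = 21

A - A = {-12, -11, -9, -7, -6, -5, -4, -3, -2, -1, 0, 1, 2, 3, 4, 5, 6, 7, 9, 11, 12}


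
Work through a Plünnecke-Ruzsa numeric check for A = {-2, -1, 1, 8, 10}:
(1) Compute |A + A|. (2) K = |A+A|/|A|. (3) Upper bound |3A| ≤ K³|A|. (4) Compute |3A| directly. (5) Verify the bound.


|A| = 5.
Step 1: Compute A + A by enumerating all 25 pairs.
A + A = {-4, -3, -2, -1, 0, 2, 6, 7, 8, 9, 11, 16, 18, 20}, so |A + A| = 14.
Step 2: Doubling constant K = |A + A|/|A| = 14/5 = 14/5 ≈ 2.8000.
Step 3: Plünnecke-Ruzsa gives |3A| ≤ K³·|A| = (2.8000)³ · 5 ≈ 109.7600.
Step 4: Compute 3A = A + A + A directly by enumerating all triples (a,b,c) ∈ A³; |3A| = 28.
Step 5: Check 28 ≤ 109.7600? Yes ✓.

K = 14/5, Plünnecke-Ruzsa bound K³|A| ≈ 109.7600, |3A| = 28, inequality holds.


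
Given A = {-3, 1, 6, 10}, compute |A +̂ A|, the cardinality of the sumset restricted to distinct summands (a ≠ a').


Restricted sumset: A +̂ A = {a + a' : a ∈ A, a' ∈ A, a ≠ a'}.
Equivalently, take A + A and drop any sum 2a that is achievable ONLY as a + a for a ∈ A (i.e. sums representable only with equal summands).
Enumerate pairs (a, a') with a < a' (symmetric, so each unordered pair gives one sum; this covers all a ≠ a'):
  -3 + 1 = -2
  -3 + 6 = 3
  -3 + 10 = 7
  1 + 6 = 7
  1 + 10 = 11
  6 + 10 = 16
Collected distinct sums: {-2, 3, 7, 11, 16}
|A +̂ A| = 5
(Reference bound: |A +̂ A| ≥ 2|A| - 3 for |A| ≥ 2, with |A| = 4 giving ≥ 5.)

|A +̂ A| = 5


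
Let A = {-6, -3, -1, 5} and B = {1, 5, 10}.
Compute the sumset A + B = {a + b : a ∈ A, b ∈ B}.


A + B = {a + b : a ∈ A, b ∈ B}.
Enumerate all |A|·|B| = 4·3 = 12 pairs (a, b) and collect distinct sums.
a = -6: -6+1=-5, -6+5=-1, -6+10=4
a = -3: -3+1=-2, -3+5=2, -3+10=7
a = -1: -1+1=0, -1+5=4, -1+10=9
a = 5: 5+1=6, 5+5=10, 5+10=15
Collecting distinct sums: A + B = {-5, -2, -1, 0, 2, 4, 6, 7, 9, 10, 15}
|A + B| = 11

A + B = {-5, -2, -1, 0, 2, 4, 6, 7, 9, 10, 15}


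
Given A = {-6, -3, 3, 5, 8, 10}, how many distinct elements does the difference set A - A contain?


A - A = {a - a' : a, a' ∈ A}; |A| = 6.
Bounds: 2|A|-1 ≤ |A - A| ≤ |A|² - |A| + 1, i.e. 11 ≤ |A - A| ≤ 31.
Note: 0 ∈ A - A always (from a - a). The set is symmetric: if d ∈ A - A then -d ∈ A - A.
Enumerate nonzero differences d = a - a' with a > a' (then include -d):
Positive differences: {2, 3, 5, 6, 7, 8, 9, 11, 13, 14, 16}
Full difference set: {0} ∪ (positive diffs) ∪ (negative diffs).
|A - A| = 1 + 2·11 = 23 (matches direct enumeration: 23).

|A - A| = 23


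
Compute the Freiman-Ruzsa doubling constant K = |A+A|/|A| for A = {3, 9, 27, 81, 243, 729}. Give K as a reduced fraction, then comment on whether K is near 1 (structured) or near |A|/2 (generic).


|A| = 6.
Compute A + A by enumerating all 36 pairs.
A + A = {6, 12, 18, 30, 36, 54, 84, 90, 108, 162, 246, 252, 270, 324, 486, 732, 738, 756, 810, 972, 1458}, so |A + A| = 21.
K = |A + A| / |A| = 21/6 = 7/2 ≈ 3.5000.
Reference: AP of size 6 gives K = 11/6 ≈ 1.8333; a fully generic set of size 6 gives K ≈ 3.5000.

|A| = 6, |A + A| = 21, K = 21/6 = 7/2.


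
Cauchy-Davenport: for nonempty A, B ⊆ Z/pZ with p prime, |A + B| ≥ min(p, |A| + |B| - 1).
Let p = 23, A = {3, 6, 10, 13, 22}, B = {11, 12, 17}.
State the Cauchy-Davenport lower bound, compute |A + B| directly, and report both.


Cauchy-Davenport: |A + B| ≥ min(p, |A| + |B| - 1) for A, B nonempty in Z/pZ.
|A| = 5, |B| = 3, p = 23.
CD lower bound = min(23, 5 + 3 - 1) = min(23, 7) = 7.
Compute A + B mod 23 directly:
a = 3: 3+11=14, 3+12=15, 3+17=20
a = 6: 6+11=17, 6+12=18, 6+17=0
a = 10: 10+11=21, 10+12=22, 10+17=4
a = 13: 13+11=1, 13+12=2, 13+17=7
a = 22: 22+11=10, 22+12=11, 22+17=16
A + B = {0, 1, 2, 4, 7, 10, 11, 14, 15, 16, 17, 18, 20, 21, 22}, so |A + B| = 15.
Verify: 15 ≥ 7? Yes ✓.

CD lower bound = 7, actual |A + B| = 15.


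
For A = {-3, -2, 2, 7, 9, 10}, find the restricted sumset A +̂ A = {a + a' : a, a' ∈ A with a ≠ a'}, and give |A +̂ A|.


Restricted sumset: A +̂ A = {a + a' : a ∈ A, a' ∈ A, a ≠ a'}.
Equivalently, take A + A and drop any sum 2a that is achievable ONLY as a + a for a ∈ A (i.e. sums representable only with equal summands).
Enumerate pairs (a, a') with a < a' (symmetric, so each unordered pair gives one sum; this covers all a ≠ a'):
  -3 + -2 = -5
  -3 + 2 = -1
  -3 + 7 = 4
  -3 + 9 = 6
  -3 + 10 = 7
  -2 + 2 = 0
  -2 + 7 = 5
  -2 + 9 = 7
  -2 + 10 = 8
  2 + 7 = 9
  2 + 9 = 11
  2 + 10 = 12
  7 + 9 = 16
  7 + 10 = 17
  9 + 10 = 19
Collected distinct sums: {-5, -1, 0, 4, 5, 6, 7, 8, 9, 11, 12, 16, 17, 19}
|A +̂ A| = 14
(Reference bound: |A +̂ A| ≥ 2|A| - 3 for |A| ≥ 2, with |A| = 6 giving ≥ 9.)

|A +̂ A| = 14


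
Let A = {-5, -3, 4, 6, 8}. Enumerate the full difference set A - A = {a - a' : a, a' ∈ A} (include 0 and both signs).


A - A = {a - a' : a, a' ∈ A}.
Compute a - a' for each ordered pair (a, a'):
a = -5: -5--5=0, -5--3=-2, -5-4=-9, -5-6=-11, -5-8=-13
a = -3: -3--5=2, -3--3=0, -3-4=-7, -3-6=-9, -3-8=-11
a = 4: 4--5=9, 4--3=7, 4-4=0, 4-6=-2, 4-8=-4
a = 6: 6--5=11, 6--3=9, 6-4=2, 6-6=0, 6-8=-2
a = 8: 8--5=13, 8--3=11, 8-4=4, 8-6=2, 8-8=0
Collecting distinct values (and noting 0 appears from a-a):
A - A = {-13, -11, -9, -7, -4, -2, 0, 2, 4, 7, 9, 11, 13}
|A - A| = 13

A - A = {-13, -11, -9, -7, -4, -2, 0, 2, 4, 7, 9, 11, 13}


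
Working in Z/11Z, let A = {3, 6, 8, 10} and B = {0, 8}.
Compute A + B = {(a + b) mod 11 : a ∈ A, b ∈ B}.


Work in Z/11Z: reduce every sum a + b modulo 11.
Enumerate all 8 pairs:
a = 3: 3+0=3, 3+8=0
a = 6: 6+0=6, 6+8=3
a = 8: 8+0=8, 8+8=5
a = 10: 10+0=10, 10+8=7
Distinct residues collected: {0, 3, 5, 6, 7, 8, 10}
|A + B| = 7 (out of 11 total residues).

A + B = {0, 3, 5, 6, 7, 8, 10}


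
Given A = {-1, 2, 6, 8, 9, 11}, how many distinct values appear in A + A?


A + A = {a + a' : a, a' ∈ A}; |A| = 6.
General bounds: 2|A| - 1 ≤ |A + A| ≤ |A|(|A|+1)/2, i.e. 11 ≤ |A + A| ≤ 21.
Lower bound 2|A|-1 is attained iff A is an arithmetic progression.
Enumerate sums a + a' for a ≤ a' (symmetric, so this suffices):
a = -1: -1+-1=-2, -1+2=1, -1+6=5, -1+8=7, -1+9=8, -1+11=10
a = 2: 2+2=4, 2+6=8, 2+8=10, 2+9=11, 2+11=13
a = 6: 6+6=12, 6+8=14, 6+9=15, 6+11=17
a = 8: 8+8=16, 8+9=17, 8+11=19
a = 9: 9+9=18, 9+11=20
a = 11: 11+11=22
Distinct sums: {-2, 1, 4, 5, 7, 8, 10, 11, 12, 13, 14, 15, 16, 17, 18, 19, 20, 22}
|A + A| = 18

|A + A| = 18


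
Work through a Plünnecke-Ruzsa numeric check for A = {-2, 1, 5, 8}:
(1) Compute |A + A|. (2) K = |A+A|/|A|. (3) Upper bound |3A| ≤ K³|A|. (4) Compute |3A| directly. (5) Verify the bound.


|A| = 4.
Step 1: Compute A + A by enumerating all 16 pairs.
A + A = {-4, -1, 2, 3, 6, 9, 10, 13, 16}, so |A + A| = 9.
Step 2: Doubling constant K = |A + A|/|A| = 9/4 = 9/4 ≈ 2.2500.
Step 3: Plünnecke-Ruzsa gives |3A| ≤ K³·|A| = (2.2500)³ · 4 ≈ 45.5625.
Step 4: Compute 3A = A + A + A directly by enumerating all triples (a,b,c) ∈ A³; |3A| = 16.
Step 5: Check 16 ≤ 45.5625? Yes ✓.

K = 9/4, Plünnecke-Ruzsa bound K³|A| ≈ 45.5625, |3A| = 16, inequality holds.


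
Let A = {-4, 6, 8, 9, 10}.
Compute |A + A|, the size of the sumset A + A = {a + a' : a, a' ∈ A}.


A + A = {a + a' : a, a' ∈ A}; |A| = 5.
General bounds: 2|A| - 1 ≤ |A + A| ≤ |A|(|A|+1)/2, i.e. 9 ≤ |A + A| ≤ 15.
Lower bound 2|A|-1 is attained iff A is an arithmetic progression.
Enumerate sums a + a' for a ≤ a' (symmetric, so this suffices):
a = -4: -4+-4=-8, -4+6=2, -4+8=4, -4+9=5, -4+10=6
a = 6: 6+6=12, 6+8=14, 6+9=15, 6+10=16
a = 8: 8+8=16, 8+9=17, 8+10=18
a = 9: 9+9=18, 9+10=19
a = 10: 10+10=20
Distinct sums: {-8, 2, 4, 5, 6, 12, 14, 15, 16, 17, 18, 19, 20}
|A + A| = 13

|A + A| = 13


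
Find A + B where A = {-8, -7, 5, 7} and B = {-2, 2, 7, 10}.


A + B = {a + b : a ∈ A, b ∈ B}.
Enumerate all |A|·|B| = 4·4 = 16 pairs (a, b) and collect distinct sums.
a = -8: -8+-2=-10, -8+2=-6, -8+7=-1, -8+10=2
a = -7: -7+-2=-9, -7+2=-5, -7+7=0, -7+10=3
a = 5: 5+-2=3, 5+2=7, 5+7=12, 5+10=15
a = 7: 7+-2=5, 7+2=9, 7+7=14, 7+10=17
Collecting distinct sums: A + B = {-10, -9, -6, -5, -1, 0, 2, 3, 5, 7, 9, 12, 14, 15, 17}
|A + B| = 15

A + B = {-10, -9, -6, -5, -1, 0, 2, 3, 5, 7, 9, 12, 14, 15, 17}


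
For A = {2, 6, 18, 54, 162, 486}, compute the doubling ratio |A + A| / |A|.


|A| = 6.
Compute A + A by enumerating all 36 pairs.
A + A = {4, 8, 12, 20, 24, 36, 56, 60, 72, 108, 164, 168, 180, 216, 324, 488, 492, 504, 540, 648, 972}, so |A + A| = 21.
K = |A + A| / |A| = 21/6 = 7/2 ≈ 3.5000.
Reference: AP of size 6 gives K = 11/6 ≈ 1.8333; a fully generic set of size 6 gives K ≈ 3.5000.

|A| = 6, |A + A| = 21, K = 21/6 = 7/2.


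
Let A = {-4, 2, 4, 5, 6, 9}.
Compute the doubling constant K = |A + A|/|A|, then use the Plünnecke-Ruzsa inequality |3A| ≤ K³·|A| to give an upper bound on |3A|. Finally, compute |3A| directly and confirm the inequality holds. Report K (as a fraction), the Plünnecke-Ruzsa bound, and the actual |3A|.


|A| = 6.
Step 1: Compute A + A by enumerating all 36 pairs.
A + A = {-8, -2, 0, 1, 2, 4, 5, 6, 7, 8, 9, 10, 11, 12, 13, 14, 15, 18}, so |A + A| = 18.
Step 2: Doubling constant K = |A + A|/|A| = 18/6 = 18/6 ≈ 3.0000.
Step 3: Plünnecke-Ruzsa gives |3A| ≤ K³·|A| = (3.0000)³ · 6 ≈ 162.0000.
Step 4: Compute 3A = A + A + A directly by enumerating all triples (a,b,c) ∈ A³; |3A| = 31.
Step 5: Check 31 ≤ 162.0000? Yes ✓.

K = 18/6, Plünnecke-Ruzsa bound K³|A| ≈ 162.0000, |3A| = 31, inequality holds.


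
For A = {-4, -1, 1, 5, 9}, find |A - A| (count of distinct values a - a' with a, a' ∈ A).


A - A = {a - a' : a, a' ∈ A}; |A| = 5.
Bounds: 2|A|-1 ≤ |A - A| ≤ |A|² - |A| + 1, i.e. 9 ≤ |A - A| ≤ 21.
Note: 0 ∈ A - A always (from a - a). The set is symmetric: if d ∈ A - A then -d ∈ A - A.
Enumerate nonzero differences d = a - a' with a > a' (then include -d):
Positive differences: {2, 3, 4, 5, 6, 8, 9, 10, 13}
Full difference set: {0} ∪ (positive diffs) ∪ (negative diffs).
|A - A| = 1 + 2·9 = 19 (matches direct enumeration: 19).

|A - A| = 19


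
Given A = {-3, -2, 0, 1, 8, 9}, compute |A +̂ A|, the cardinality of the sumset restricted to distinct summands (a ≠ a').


Restricted sumset: A +̂ A = {a + a' : a ∈ A, a' ∈ A, a ≠ a'}.
Equivalently, take A + A and drop any sum 2a that is achievable ONLY as a + a for a ∈ A (i.e. sums representable only with equal summands).
Enumerate pairs (a, a') with a < a' (symmetric, so each unordered pair gives one sum; this covers all a ≠ a'):
  -3 + -2 = -5
  -3 + 0 = -3
  -3 + 1 = -2
  -3 + 8 = 5
  -3 + 9 = 6
  -2 + 0 = -2
  -2 + 1 = -1
  -2 + 8 = 6
  -2 + 9 = 7
  0 + 1 = 1
  0 + 8 = 8
  0 + 9 = 9
  1 + 8 = 9
  1 + 9 = 10
  8 + 9 = 17
Collected distinct sums: {-5, -3, -2, -1, 1, 5, 6, 7, 8, 9, 10, 17}
|A +̂ A| = 12
(Reference bound: |A +̂ A| ≥ 2|A| - 3 for |A| ≥ 2, with |A| = 6 giving ≥ 9.)

|A +̂ A| = 12


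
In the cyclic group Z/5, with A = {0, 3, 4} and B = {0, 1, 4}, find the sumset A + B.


Work in Z/5Z: reduce every sum a + b modulo 5.
Enumerate all 9 pairs:
a = 0: 0+0=0, 0+1=1, 0+4=4
a = 3: 3+0=3, 3+1=4, 3+4=2
a = 4: 4+0=4, 4+1=0, 4+4=3
Distinct residues collected: {0, 1, 2, 3, 4}
|A + B| = 5 (out of 5 total residues).

A + B = {0, 1, 2, 3, 4}


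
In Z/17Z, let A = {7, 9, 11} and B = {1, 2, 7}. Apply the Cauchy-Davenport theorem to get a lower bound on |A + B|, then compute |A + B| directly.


Cauchy-Davenport: |A + B| ≥ min(p, |A| + |B| - 1) for A, B nonempty in Z/pZ.
|A| = 3, |B| = 3, p = 17.
CD lower bound = min(17, 3 + 3 - 1) = min(17, 5) = 5.
Compute A + B mod 17 directly:
a = 7: 7+1=8, 7+2=9, 7+7=14
a = 9: 9+1=10, 9+2=11, 9+7=16
a = 11: 11+1=12, 11+2=13, 11+7=1
A + B = {1, 8, 9, 10, 11, 12, 13, 14, 16}, so |A + B| = 9.
Verify: 9 ≥ 5? Yes ✓.

CD lower bound = 5, actual |A + B| = 9.


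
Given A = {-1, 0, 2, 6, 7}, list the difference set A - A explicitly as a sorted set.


A - A = {a - a' : a, a' ∈ A}.
Compute a - a' for each ordered pair (a, a'):
a = -1: -1--1=0, -1-0=-1, -1-2=-3, -1-6=-7, -1-7=-8
a = 0: 0--1=1, 0-0=0, 0-2=-2, 0-6=-6, 0-7=-7
a = 2: 2--1=3, 2-0=2, 2-2=0, 2-6=-4, 2-7=-5
a = 6: 6--1=7, 6-0=6, 6-2=4, 6-6=0, 6-7=-1
a = 7: 7--1=8, 7-0=7, 7-2=5, 7-6=1, 7-7=0
Collecting distinct values (and noting 0 appears from a-a):
A - A = {-8, -7, -6, -5, -4, -3, -2, -1, 0, 1, 2, 3, 4, 5, 6, 7, 8}
|A - A| = 17

A - A = {-8, -7, -6, -5, -4, -3, -2, -1, 0, 1, 2, 3, 4, 5, 6, 7, 8}


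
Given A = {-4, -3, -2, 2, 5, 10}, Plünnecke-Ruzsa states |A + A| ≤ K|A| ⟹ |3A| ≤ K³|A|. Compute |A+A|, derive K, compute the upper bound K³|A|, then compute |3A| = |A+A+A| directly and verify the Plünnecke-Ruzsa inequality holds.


|A| = 6.
Step 1: Compute A + A by enumerating all 36 pairs.
A + A = {-8, -7, -6, -5, -4, -2, -1, 0, 1, 2, 3, 4, 6, 7, 8, 10, 12, 15, 20}, so |A + A| = 19.
Step 2: Doubling constant K = |A + A|/|A| = 19/6 = 19/6 ≈ 3.1667.
Step 3: Plünnecke-Ruzsa gives |3A| ≤ K³·|A| = (3.1667)³ · 6 ≈ 190.5278.
Step 4: Compute 3A = A + A + A directly by enumerating all triples (a,b,c) ∈ A³; |3A| = 35.
Step 5: Check 35 ≤ 190.5278? Yes ✓.

K = 19/6, Plünnecke-Ruzsa bound K³|A| ≈ 190.5278, |3A| = 35, inequality holds.


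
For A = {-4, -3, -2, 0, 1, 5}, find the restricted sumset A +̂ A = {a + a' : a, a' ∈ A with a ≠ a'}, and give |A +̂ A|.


Restricted sumset: A +̂ A = {a + a' : a ∈ A, a' ∈ A, a ≠ a'}.
Equivalently, take A + A and drop any sum 2a that is achievable ONLY as a + a for a ∈ A (i.e. sums representable only with equal summands).
Enumerate pairs (a, a') with a < a' (symmetric, so each unordered pair gives one sum; this covers all a ≠ a'):
  -4 + -3 = -7
  -4 + -2 = -6
  -4 + 0 = -4
  -4 + 1 = -3
  -4 + 5 = 1
  -3 + -2 = -5
  -3 + 0 = -3
  -3 + 1 = -2
  -3 + 5 = 2
  -2 + 0 = -2
  -2 + 1 = -1
  -2 + 5 = 3
  0 + 1 = 1
  0 + 5 = 5
  1 + 5 = 6
Collected distinct sums: {-7, -6, -5, -4, -3, -2, -1, 1, 2, 3, 5, 6}
|A +̂ A| = 12
(Reference bound: |A +̂ A| ≥ 2|A| - 3 for |A| ≥ 2, with |A| = 6 giving ≥ 9.)

|A +̂ A| = 12


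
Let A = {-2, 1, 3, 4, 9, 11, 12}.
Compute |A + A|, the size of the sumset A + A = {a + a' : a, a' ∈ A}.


A + A = {a + a' : a, a' ∈ A}; |A| = 7.
General bounds: 2|A| - 1 ≤ |A + A| ≤ |A|(|A|+1)/2, i.e. 13 ≤ |A + A| ≤ 28.
Lower bound 2|A|-1 is attained iff A is an arithmetic progression.
Enumerate sums a + a' for a ≤ a' (symmetric, so this suffices):
a = -2: -2+-2=-4, -2+1=-1, -2+3=1, -2+4=2, -2+9=7, -2+11=9, -2+12=10
a = 1: 1+1=2, 1+3=4, 1+4=5, 1+9=10, 1+11=12, 1+12=13
a = 3: 3+3=6, 3+4=7, 3+9=12, 3+11=14, 3+12=15
a = 4: 4+4=8, 4+9=13, 4+11=15, 4+12=16
a = 9: 9+9=18, 9+11=20, 9+12=21
a = 11: 11+11=22, 11+12=23
a = 12: 12+12=24
Distinct sums: {-4, -1, 1, 2, 4, 5, 6, 7, 8, 9, 10, 12, 13, 14, 15, 16, 18, 20, 21, 22, 23, 24}
|A + A| = 22

|A + A| = 22


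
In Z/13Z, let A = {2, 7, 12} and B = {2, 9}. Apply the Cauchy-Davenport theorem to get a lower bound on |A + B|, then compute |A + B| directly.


Cauchy-Davenport: |A + B| ≥ min(p, |A| + |B| - 1) for A, B nonempty in Z/pZ.
|A| = 3, |B| = 2, p = 13.
CD lower bound = min(13, 3 + 2 - 1) = min(13, 4) = 4.
Compute A + B mod 13 directly:
a = 2: 2+2=4, 2+9=11
a = 7: 7+2=9, 7+9=3
a = 12: 12+2=1, 12+9=8
A + B = {1, 3, 4, 8, 9, 11}, so |A + B| = 6.
Verify: 6 ≥ 4? Yes ✓.

CD lower bound = 4, actual |A + B| = 6.


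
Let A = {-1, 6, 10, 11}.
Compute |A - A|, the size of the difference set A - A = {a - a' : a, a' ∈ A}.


A - A = {a - a' : a, a' ∈ A}; |A| = 4.
Bounds: 2|A|-1 ≤ |A - A| ≤ |A|² - |A| + 1, i.e. 7 ≤ |A - A| ≤ 13.
Note: 0 ∈ A - A always (from a - a). The set is symmetric: if d ∈ A - A then -d ∈ A - A.
Enumerate nonzero differences d = a - a' with a > a' (then include -d):
Positive differences: {1, 4, 5, 7, 11, 12}
Full difference set: {0} ∪ (positive diffs) ∪ (negative diffs).
|A - A| = 1 + 2·6 = 13 (matches direct enumeration: 13).

|A - A| = 13


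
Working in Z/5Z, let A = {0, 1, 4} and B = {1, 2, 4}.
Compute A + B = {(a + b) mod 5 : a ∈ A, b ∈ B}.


Work in Z/5Z: reduce every sum a + b modulo 5.
Enumerate all 9 pairs:
a = 0: 0+1=1, 0+2=2, 0+4=4
a = 1: 1+1=2, 1+2=3, 1+4=0
a = 4: 4+1=0, 4+2=1, 4+4=3
Distinct residues collected: {0, 1, 2, 3, 4}
|A + B| = 5 (out of 5 total residues).

A + B = {0, 1, 2, 3, 4}


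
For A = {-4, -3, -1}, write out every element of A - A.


A - A = {a - a' : a, a' ∈ A}.
Compute a - a' for each ordered pair (a, a'):
a = -4: -4--4=0, -4--3=-1, -4--1=-3
a = -3: -3--4=1, -3--3=0, -3--1=-2
a = -1: -1--4=3, -1--3=2, -1--1=0
Collecting distinct values (and noting 0 appears from a-a):
A - A = {-3, -2, -1, 0, 1, 2, 3}
|A - A| = 7

A - A = {-3, -2, -1, 0, 1, 2, 3}


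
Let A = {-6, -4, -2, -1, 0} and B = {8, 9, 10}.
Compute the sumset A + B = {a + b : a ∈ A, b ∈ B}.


A + B = {a + b : a ∈ A, b ∈ B}.
Enumerate all |A|·|B| = 5·3 = 15 pairs (a, b) and collect distinct sums.
a = -6: -6+8=2, -6+9=3, -6+10=4
a = -4: -4+8=4, -4+9=5, -4+10=6
a = -2: -2+8=6, -2+9=7, -2+10=8
a = -1: -1+8=7, -1+9=8, -1+10=9
a = 0: 0+8=8, 0+9=9, 0+10=10
Collecting distinct sums: A + B = {2, 3, 4, 5, 6, 7, 8, 9, 10}
|A + B| = 9

A + B = {2, 3, 4, 5, 6, 7, 8, 9, 10}


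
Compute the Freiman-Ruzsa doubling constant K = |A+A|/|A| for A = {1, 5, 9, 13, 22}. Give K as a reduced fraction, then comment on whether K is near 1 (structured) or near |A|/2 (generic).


|A| = 5.
Compute A + A by enumerating all 25 pairs.
A + A = {2, 6, 10, 14, 18, 22, 23, 26, 27, 31, 35, 44}, so |A + A| = 12.
K = |A + A| / |A| = 12/5 (already in lowest terms) ≈ 2.4000.
Reference: AP of size 5 gives K = 9/5 ≈ 1.8000; a fully generic set of size 5 gives K ≈ 3.0000.

|A| = 5, |A + A| = 12, K = 12/5.


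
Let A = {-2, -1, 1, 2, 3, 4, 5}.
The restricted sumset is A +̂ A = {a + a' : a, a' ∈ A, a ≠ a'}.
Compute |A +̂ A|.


Restricted sumset: A +̂ A = {a + a' : a ∈ A, a' ∈ A, a ≠ a'}.
Equivalently, take A + A and drop any sum 2a that is achievable ONLY as a + a for a ∈ A (i.e. sums representable only with equal summands).
Enumerate pairs (a, a') with a < a' (symmetric, so each unordered pair gives one sum; this covers all a ≠ a'):
  -2 + -1 = -3
  -2 + 1 = -1
  -2 + 2 = 0
  -2 + 3 = 1
  -2 + 4 = 2
  -2 + 5 = 3
  -1 + 1 = 0
  -1 + 2 = 1
  -1 + 3 = 2
  -1 + 4 = 3
  -1 + 5 = 4
  1 + 2 = 3
  1 + 3 = 4
  1 + 4 = 5
  1 + 5 = 6
  2 + 3 = 5
  2 + 4 = 6
  2 + 5 = 7
  3 + 4 = 7
  3 + 5 = 8
  4 + 5 = 9
Collected distinct sums: {-3, -1, 0, 1, 2, 3, 4, 5, 6, 7, 8, 9}
|A +̂ A| = 12
(Reference bound: |A +̂ A| ≥ 2|A| - 3 for |A| ≥ 2, with |A| = 7 giving ≥ 11.)

|A +̂ A| = 12


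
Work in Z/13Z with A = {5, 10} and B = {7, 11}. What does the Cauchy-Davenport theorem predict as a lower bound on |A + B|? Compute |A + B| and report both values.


Cauchy-Davenport: |A + B| ≥ min(p, |A| + |B| - 1) for A, B nonempty in Z/pZ.
|A| = 2, |B| = 2, p = 13.
CD lower bound = min(13, 2 + 2 - 1) = min(13, 3) = 3.
Compute A + B mod 13 directly:
a = 5: 5+7=12, 5+11=3
a = 10: 10+7=4, 10+11=8
A + B = {3, 4, 8, 12}, so |A + B| = 4.
Verify: 4 ≥ 3? Yes ✓.

CD lower bound = 3, actual |A + B| = 4.


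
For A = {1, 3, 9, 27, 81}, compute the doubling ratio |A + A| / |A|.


|A| = 5.
Compute A + A by enumerating all 25 pairs.
A + A = {2, 4, 6, 10, 12, 18, 28, 30, 36, 54, 82, 84, 90, 108, 162}, so |A + A| = 15.
K = |A + A| / |A| = 15/5 = 3/1 ≈ 3.0000.
Reference: AP of size 5 gives K = 9/5 ≈ 1.8000; a fully generic set of size 5 gives K ≈ 3.0000.

|A| = 5, |A + A| = 15, K = 15/5 = 3/1.


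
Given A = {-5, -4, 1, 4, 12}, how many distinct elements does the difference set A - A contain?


A - A = {a - a' : a, a' ∈ A}; |A| = 5.
Bounds: 2|A|-1 ≤ |A - A| ≤ |A|² - |A| + 1, i.e. 9 ≤ |A - A| ≤ 21.
Note: 0 ∈ A - A always (from a - a). The set is symmetric: if d ∈ A - A then -d ∈ A - A.
Enumerate nonzero differences d = a - a' with a > a' (then include -d):
Positive differences: {1, 3, 5, 6, 8, 9, 11, 16, 17}
Full difference set: {0} ∪ (positive diffs) ∪ (negative diffs).
|A - A| = 1 + 2·9 = 19 (matches direct enumeration: 19).

|A - A| = 19


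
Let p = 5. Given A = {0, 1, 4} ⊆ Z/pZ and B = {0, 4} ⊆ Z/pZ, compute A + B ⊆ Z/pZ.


Work in Z/5Z: reduce every sum a + b modulo 5.
Enumerate all 6 pairs:
a = 0: 0+0=0, 0+4=4
a = 1: 1+0=1, 1+4=0
a = 4: 4+0=4, 4+4=3
Distinct residues collected: {0, 1, 3, 4}
|A + B| = 4 (out of 5 total residues).

A + B = {0, 1, 3, 4}


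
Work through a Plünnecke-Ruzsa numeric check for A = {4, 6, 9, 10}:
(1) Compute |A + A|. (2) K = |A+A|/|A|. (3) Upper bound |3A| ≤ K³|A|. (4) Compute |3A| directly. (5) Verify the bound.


|A| = 4.
Step 1: Compute A + A by enumerating all 16 pairs.
A + A = {8, 10, 12, 13, 14, 15, 16, 18, 19, 20}, so |A + A| = 10.
Step 2: Doubling constant K = |A + A|/|A| = 10/4 = 10/4 ≈ 2.5000.
Step 3: Plünnecke-Ruzsa gives |3A| ≤ K³·|A| = (2.5000)³ · 4 ≈ 62.5000.
Step 4: Compute 3A = A + A + A directly by enumerating all triples (a,b,c) ∈ A³; |3A| = 17.
Step 5: Check 17 ≤ 62.5000? Yes ✓.

K = 10/4, Plünnecke-Ruzsa bound K³|A| ≈ 62.5000, |3A| = 17, inequality holds.


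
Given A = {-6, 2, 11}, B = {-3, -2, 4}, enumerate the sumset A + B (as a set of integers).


A + B = {a + b : a ∈ A, b ∈ B}.
Enumerate all |A|·|B| = 3·3 = 9 pairs (a, b) and collect distinct sums.
a = -6: -6+-3=-9, -6+-2=-8, -6+4=-2
a = 2: 2+-3=-1, 2+-2=0, 2+4=6
a = 11: 11+-3=8, 11+-2=9, 11+4=15
Collecting distinct sums: A + B = {-9, -8, -2, -1, 0, 6, 8, 9, 15}
|A + B| = 9

A + B = {-9, -8, -2, -1, 0, 6, 8, 9, 15}


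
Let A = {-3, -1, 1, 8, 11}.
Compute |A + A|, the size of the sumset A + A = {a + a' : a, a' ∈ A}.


A + A = {a + a' : a, a' ∈ A}; |A| = 5.
General bounds: 2|A| - 1 ≤ |A + A| ≤ |A|(|A|+1)/2, i.e. 9 ≤ |A + A| ≤ 15.
Lower bound 2|A|-1 is attained iff A is an arithmetic progression.
Enumerate sums a + a' for a ≤ a' (symmetric, so this suffices):
a = -3: -3+-3=-6, -3+-1=-4, -3+1=-2, -3+8=5, -3+11=8
a = -1: -1+-1=-2, -1+1=0, -1+8=7, -1+11=10
a = 1: 1+1=2, 1+8=9, 1+11=12
a = 8: 8+8=16, 8+11=19
a = 11: 11+11=22
Distinct sums: {-6, -4, -2, 0, 2, 5, 7, 8, 9, 10, 12, 16, 19, 22}
|A + A| = 14

|A + A| = 14


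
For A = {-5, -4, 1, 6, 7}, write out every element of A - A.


A - A = {a - a' : a, a' ∈ A}.
Compute a - a' for each ordered pair (a, a'):
a = -5: -5--5=0, -5--4=-1, -5-1=-6, -5-6=-11, -5-7=-12
a = -4: -4--5=1, -4--4=0, -4-1=-5, -4-6=-10, -4-7=-11
a = 1: 1--5=6, 1--4=5, 1-1=0, 1-6=-5, 1-7=-6
a = 6: 6--5=11, 6--4=10, 6-1=5, 6-6=0, 6-7=-1
a = 7: 7--5=12, 7--4=11, 7-1=6, 7-6=1, 7-7=0
Collecting distinct values (and noting 0 appears from a-a):
A - A = {-12, -11, -10, -6, -5, -1, 0, 1, 5, 6, 10, 11, 12}
|A - A| = 13

A - A = {-12, -11, -10, -6, -5, -1, 0, 1, 5, 6, 10, 11, 12}


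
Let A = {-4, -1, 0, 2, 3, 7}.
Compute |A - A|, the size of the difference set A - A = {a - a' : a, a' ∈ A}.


A - A = {a - a' : a, a' ∈ A}; |A| = 6.
Bounds: 2|A|-1 ≤ |A - A| ≤ |A|² - |A| + 1, i.e. 11 ≤ |A - A| ≤ 31.
Note: 0 ∈ A - A always (from a - a). The set is symmetric: if d ∈ A - A then -d ∈ A - A.
Enumerate nonzero differences d = a - a' with a > a' (then include -d):
Positive differences: {1, 2, 3, 4, 5, 6, 7, 8, 11}
Full difference set: {0} ∪ (positive diffs) ∪ (negative diffs).
|A - A| = 1 + 2·9 = 19 (matches direct enumeration: 19).

|A - A| = 19


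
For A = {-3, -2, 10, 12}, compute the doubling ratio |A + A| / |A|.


|A| = 4.
Compute A + A by enumerating all 16 pairs.
A + A = {-6, -5, -4, 7, 8, 9, 10, 20, 22, 24}, so |A + A| = 10.
K = |A + A| / |A| = 10/4 = 5/2 ≈ 2.5000.
Reference: AP of size 4 gives K = 7/4 ≈ 1.7500; a fully generic set of size 4 gives K ≈ 2.5000.

|A| = 4, |A + A| = 10, K = 10/4 = 5/2.


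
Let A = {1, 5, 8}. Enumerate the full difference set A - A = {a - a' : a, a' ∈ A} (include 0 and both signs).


A - A = {a - a' : a, a' ∈ A}.
Compute a - a' for each ordered pair (a, a'):
a = 1: 1-1=0, 1-5=-4, 1-8=-7
a = 5: 5-1=4, 5-5=0, 5-8=-3
a = 8: 8-1=7, 8-5=3, 8-8=0
Collecting distinct values (and noting 0 appears from a-a):
A - A = {-7, -4, -3, 0, 3, 4, 7}
|A - A| = 7

A - A = {-7, -4, -3, 0, 3, 4, 7}


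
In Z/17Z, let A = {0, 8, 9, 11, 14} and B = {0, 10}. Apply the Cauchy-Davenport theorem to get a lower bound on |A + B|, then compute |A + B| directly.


Cauchy-Davenport: |A + B| ≥ min(p, |A| + |B| - 1) for A, B nonempty in Z/pZ.
|A| = 5, |B| = 2, p = 17.
CD lower bound = min(17, 5 + 2 - 1) = min(17, 6) = 6.
Compute A + B mod 17 directly:
a = 0: 0+0=0, 0+10=10
a = 8: 8+0=8, 8+10=1
a = 9: 9+0=9, 9+10=2
a = 11: 11+0=11, 11+10=4
a = 14: 14+0=14, 14+10=7
A + B = {0, 1, 2, 4, 7, 8, 9, 10, 11, 14}, so |A + B| = 10.
Verify: 10 ≥ 6? Yes ✓.

CD lower bound = 6, actual |A + B| = 10.


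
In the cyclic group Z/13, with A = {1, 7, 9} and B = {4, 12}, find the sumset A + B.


Work in Z/13Z: reduce every sum a + b modulo 13.
Enumerate all 6 pairs:
a = 1: 1+4=5, 1+12=0
a = 7: 7+4=11, 7+12=6
a = 9: 9+4=0, 9+12=8
Distinct residues collected: {0, 5, 6, 8, 11}
|A + B| = 5 (out of 13 total residues).

A + B = {0, 5, 6, 8, 11}


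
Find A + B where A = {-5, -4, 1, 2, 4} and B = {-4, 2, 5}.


A + B = {a + b : a ∈ A, b ∈ B}.
Enumerate all |A|·|B| = 5·3 = 15 pairs (a, b) and collect distinct sums.
a = -5: -5+-4=-9, -5+2=-3, -5+5=0
a = -4: -4+-4=-8, -4+2=-2, -4+5=1
a = 1: 1+-4=-3, 1+2=3, 1+5=6
a = 2: 2+-4=-2, 2+2=4, 2+5=7
a = 4: 4+-4=0, 4+2=6, 4+5=9
Collecting distinct sums: A + B = {-9, -8, -3, -2, 0, 1, 3, 4, 6, 7, 9}
|A + B| = 11

A + B = {-9, -8, -3, -2, 0, 1, 3, 4, 6, 7, 9}


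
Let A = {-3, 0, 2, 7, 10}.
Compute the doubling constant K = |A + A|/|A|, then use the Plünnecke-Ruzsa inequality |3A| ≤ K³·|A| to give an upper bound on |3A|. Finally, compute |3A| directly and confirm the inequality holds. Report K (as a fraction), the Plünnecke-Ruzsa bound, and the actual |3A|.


|A| = 5.
Step 1: Compute A + A by enumerating all 25 pairs.
A + A = {-6, -3, -1, 0, 2, 4, 7, 9, 10, 12, 14, 17, 20}, so |A + A| = 13.
Step 2: Doubling constant K = |A + A|/|A| = 13/5 = 13/5 ≈ 2.6000.
Step 3: Plünnecke-Ruzsa gives |3A| ≤ K³·|A| = (2.6000)³ · 5 ≈ 87.8800.
Step 4: Compute 3A = A + A + A directly by enumerating all triples (a,b,c) ∈ A³; |3A| = 25.
Step 5: Check 25 ≤ 87.8800? Yes ✓.

K = 13/5, Plünnecke-Ruzsa bound K³|A| ≈ 87.8800, |3A| = 25, inequality holds.


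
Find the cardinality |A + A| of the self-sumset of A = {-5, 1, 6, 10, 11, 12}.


A + A = {a + a' : a, a' ∈ A}; |A| = 6.
General bounds: 2|A| - 1 ≤ |A + A| ≤ |A|(|A|+1)/2, i.e. 11 ≤ |A + A| ≤ 21.
Lower bound 2|A|-1 is attained iff A is an arithmetic progression.
Enumerate sums a + a' for a ≤ a' (symmetric, so this suffices):
a = -5: -5+-5=-10, -5+1=-4, -5+6=1, -5+10=5, -5+11=6, -5+12=7
a = 1: 1+1=2, 1+6=7, 1+10=11, 1+11=12, 1+12=13
a = 6: 6+6=12, 6+10=16, 6+11=17, 6+12=18
a = 10: 10+10=20, 10+11=21, 10+12=22
a = 11: 11+11=22, 11+12=23
a = 12: 12+12=24
Distinct sums: {-10, -4, 1, 2, 5, 6, 7, 11, 12, 13, 16, 17, 18, 20, 21, 22, 23, 24}
|A + A| = 18

|A + A| = 18


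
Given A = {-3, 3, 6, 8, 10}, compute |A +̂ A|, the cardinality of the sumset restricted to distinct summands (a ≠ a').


Restricted sumset: A +̂ A = {a + a' : a ∈ A, a' ∈ A, a ≠ a'}.
Equivalently, take A + A and drop any sum 2a that is achievable ONLY as a + a for a ∈ A (i.e. sums representable only with equal summands).
Enumerate pairs (a, a') with a < a' (symmetric, so each unordered pair gives one sum; this covers all a ≠ a'):
  -3 + 3 = 0
  -3 + 6 = 3
  -3 + 8 = 5
  -3 + 10 = 7
  3 + 6 = 9
  3 + 8 = 11
  3 + 10 = 13
  6 + 8 = 14
  6 + 10 = 16
  8 + 10 = 18
Collected distinct sums: {0, 3, 5, 7, 9, 11, 13, 14, 16, 18}
|A +̂ A| = 10
(Reference bound: |A +̂ A| ≥ 2|A| - 3 for |A| ≥ 2, with |A| = 5 giving ≥ 7.)

|A +̂ A| = 10


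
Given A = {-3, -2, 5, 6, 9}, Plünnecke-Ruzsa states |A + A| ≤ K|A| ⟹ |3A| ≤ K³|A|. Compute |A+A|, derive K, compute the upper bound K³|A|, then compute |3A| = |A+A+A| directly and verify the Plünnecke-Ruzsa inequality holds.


|A| = 5.
Step 1: Compute A + A by enumerating all 25 pairs.
A + A = {-6, -5, -4, 2, 3, 4, 6, 7, 10, 11, 12, 14, 15, 18}, so |A + A| = 14.
Step 2: Doubling constant K = |A + A|/|A| = 14/5 = 14/5 ≈ 2.8000.
Step 3: Plünnecke-Ruzsa gives |3A| ≤ K³·|A| = (2.8000)³ · 5 ≈ 109.7600.
Step 4: Compute 3A = A + A + A directly by enumerating all triples (a,b,c) ∈ A³; |3A| = 28.
Step 5: Check 28 ≤ 109.7600? Yes ✓.

K = 14/5, Plünnecke-Ruzsa bound K³|A| ≈ 109.7600, |3A| = 28, inequality holds.


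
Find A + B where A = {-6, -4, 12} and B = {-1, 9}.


A + B = {a + b : a ∈ A, b ∈ B}.
Enumerate all |A|·|B| = 3·2 = 6 pairs (a, b) and collect distinct sums.
a = -6: -6+-1=-7, -6+9=3
a = -4: -4+-1=-5, -4+9=5
a = 12: 12+-1=11, 12+9=21
Collecting distinct sums: A + B = {-7, -5, 3, 5, 11, 21}
|A + B| = 6

A + B = {-7, -5, 3, 5, 11, 21}


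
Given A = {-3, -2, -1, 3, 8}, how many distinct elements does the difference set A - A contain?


A - A = {a - a' : a, a' ∈ A}; |A| = 5.
Bounds: 2|A|-1 ≤ |A - A| ≤ |A|² - |A| + 1, i.e. 9 ≤ |A - A| ≤ 21.
Note: 0 ∈ A - A always (from a - a). The set is symmetric: if d ∈ A - A then -d ∈ A - A.
Enumerate nonzero differences d = a - a' with a > a' (then include -d):
Positive differences: {1, 2, 4, 5, 6, 9, 10, 11}
Full difference set: {0} ∪ (positive diffs) ∪ (negative diffs).
|A - A| = 1 + 2·8 = 17 (matches direct enumeration: 17).

|A - A| = 17


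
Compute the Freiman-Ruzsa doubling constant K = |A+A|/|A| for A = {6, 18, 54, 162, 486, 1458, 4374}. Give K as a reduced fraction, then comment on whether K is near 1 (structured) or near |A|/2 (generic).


|A| = 7.
Compute A + A by enumerating all 49 pairs.
A + A = {12, 24, 36, 60, 72, 108, 168, 180, 216, 324, 492, 504, 540, 648, 972, 1464, 1476, 1512, 1620, 1944, 2916, 4380, 4392, 4428, 4536, 4860, 5832, 8748}, so |A + A| = 28.
K = |A + A| / |A| = 28/7 = 4/1 ≈ 4.0000.
Reference: AP of size 7 gives K = 13/7 ≈ 1.8571; a fully generic set of size 7 gives K ≈ 4.0000.

|A| = 7, |A + A| = 28, K = 28/7 = 4/1.


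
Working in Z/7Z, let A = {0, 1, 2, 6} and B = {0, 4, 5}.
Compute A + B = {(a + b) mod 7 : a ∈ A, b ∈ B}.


Work in Z/7Z: reduce every sum a + b modulo 7.
Enumerate all 12 pairs:
a = 0: 0+0=0, 0+4=4, 0+5=5
a = 1: 1+0=1, 1+4=5, 1+5=6
a = 2: 2+0=2, 2+4=6, 2+5=0
a = 6: 6+0=6, 6+4=3, 6+5=4
Distinct residues collected: {0, 1, 2, 3, 4, 5, 6}
|A + B| = 7 (out of 7 total residues).

A + B = {0, 1, 2, 3, 4, 5, 6}
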